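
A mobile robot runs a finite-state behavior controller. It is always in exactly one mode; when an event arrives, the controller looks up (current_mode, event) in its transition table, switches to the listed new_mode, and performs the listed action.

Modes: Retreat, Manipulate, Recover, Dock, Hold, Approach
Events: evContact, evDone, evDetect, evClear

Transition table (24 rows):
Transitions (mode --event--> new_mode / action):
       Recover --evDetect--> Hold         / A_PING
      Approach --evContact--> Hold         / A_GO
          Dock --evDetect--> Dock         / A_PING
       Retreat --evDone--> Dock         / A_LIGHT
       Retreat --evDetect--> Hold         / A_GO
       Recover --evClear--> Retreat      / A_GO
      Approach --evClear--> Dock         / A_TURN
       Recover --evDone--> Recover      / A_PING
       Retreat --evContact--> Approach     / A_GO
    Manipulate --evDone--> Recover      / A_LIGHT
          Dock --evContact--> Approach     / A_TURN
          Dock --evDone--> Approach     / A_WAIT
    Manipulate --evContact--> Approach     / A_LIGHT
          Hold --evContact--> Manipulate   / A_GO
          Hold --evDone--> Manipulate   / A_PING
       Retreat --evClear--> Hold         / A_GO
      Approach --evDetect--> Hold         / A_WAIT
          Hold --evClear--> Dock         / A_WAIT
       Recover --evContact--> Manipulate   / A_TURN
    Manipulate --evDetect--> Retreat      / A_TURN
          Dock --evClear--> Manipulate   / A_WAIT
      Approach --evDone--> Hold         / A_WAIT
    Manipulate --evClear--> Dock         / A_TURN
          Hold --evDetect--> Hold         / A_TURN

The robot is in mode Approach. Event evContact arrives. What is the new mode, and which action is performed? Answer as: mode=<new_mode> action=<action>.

current mode = Approach; filter table to that mode:
  (Approach, evContact) → (Hold, A_GO)  ← event matches
  (Approach, evClear) → (Dock, A_TURN)
  (Approach, evDetect) → (Hold, A_WAIT)
  (Approach, evDone) → (Hold, A_WAIT)
event = evContact selects (Hold, A_GO)

mode=Hold action=A_GO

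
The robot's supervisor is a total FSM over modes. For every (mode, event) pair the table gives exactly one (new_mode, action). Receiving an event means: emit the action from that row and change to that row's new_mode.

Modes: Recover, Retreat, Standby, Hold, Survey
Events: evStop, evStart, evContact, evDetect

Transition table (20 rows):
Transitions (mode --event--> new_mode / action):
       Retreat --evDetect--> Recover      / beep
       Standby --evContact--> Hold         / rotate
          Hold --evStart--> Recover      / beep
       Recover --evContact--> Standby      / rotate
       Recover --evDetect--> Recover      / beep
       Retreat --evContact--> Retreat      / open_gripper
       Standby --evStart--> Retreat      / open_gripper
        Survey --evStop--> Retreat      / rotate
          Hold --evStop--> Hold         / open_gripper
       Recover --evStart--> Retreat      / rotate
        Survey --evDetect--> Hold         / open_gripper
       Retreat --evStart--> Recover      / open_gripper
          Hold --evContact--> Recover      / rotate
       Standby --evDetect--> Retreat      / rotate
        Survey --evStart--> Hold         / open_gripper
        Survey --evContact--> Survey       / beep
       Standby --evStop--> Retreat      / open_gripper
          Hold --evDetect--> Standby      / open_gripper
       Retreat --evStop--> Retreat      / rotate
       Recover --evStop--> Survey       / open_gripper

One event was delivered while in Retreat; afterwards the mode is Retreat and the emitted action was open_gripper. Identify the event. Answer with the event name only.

evContact

try evStop: (Retreat, evStop) → (Retreat, rotate)
try evStart: (Retreat, evStart) → (Recover, open_gripper)
try evContact: (Retreat, evContact) → (Retreat, open_gripper)  ← matches
try evDetect: (Retreat, evDetect) → (Recover, beep)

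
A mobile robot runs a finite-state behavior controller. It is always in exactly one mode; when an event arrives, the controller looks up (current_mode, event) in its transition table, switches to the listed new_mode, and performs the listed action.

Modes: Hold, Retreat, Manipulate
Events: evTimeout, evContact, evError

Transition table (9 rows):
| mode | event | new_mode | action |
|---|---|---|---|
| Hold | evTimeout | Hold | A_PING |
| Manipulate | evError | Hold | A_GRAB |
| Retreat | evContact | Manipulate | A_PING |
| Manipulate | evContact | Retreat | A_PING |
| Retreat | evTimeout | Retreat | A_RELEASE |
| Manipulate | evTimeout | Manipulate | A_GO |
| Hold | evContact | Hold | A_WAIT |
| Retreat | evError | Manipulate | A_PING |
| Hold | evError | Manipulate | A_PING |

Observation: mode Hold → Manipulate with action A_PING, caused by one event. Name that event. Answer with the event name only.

evError

try evTimeout: (Hold, evTimeout) → (Hold, A_PING)
try evContact: (Hold, evContact) → (Hold, A_WAIT)
try evError: (Hold, evError) → (Manipulate, A_PING)  ← matches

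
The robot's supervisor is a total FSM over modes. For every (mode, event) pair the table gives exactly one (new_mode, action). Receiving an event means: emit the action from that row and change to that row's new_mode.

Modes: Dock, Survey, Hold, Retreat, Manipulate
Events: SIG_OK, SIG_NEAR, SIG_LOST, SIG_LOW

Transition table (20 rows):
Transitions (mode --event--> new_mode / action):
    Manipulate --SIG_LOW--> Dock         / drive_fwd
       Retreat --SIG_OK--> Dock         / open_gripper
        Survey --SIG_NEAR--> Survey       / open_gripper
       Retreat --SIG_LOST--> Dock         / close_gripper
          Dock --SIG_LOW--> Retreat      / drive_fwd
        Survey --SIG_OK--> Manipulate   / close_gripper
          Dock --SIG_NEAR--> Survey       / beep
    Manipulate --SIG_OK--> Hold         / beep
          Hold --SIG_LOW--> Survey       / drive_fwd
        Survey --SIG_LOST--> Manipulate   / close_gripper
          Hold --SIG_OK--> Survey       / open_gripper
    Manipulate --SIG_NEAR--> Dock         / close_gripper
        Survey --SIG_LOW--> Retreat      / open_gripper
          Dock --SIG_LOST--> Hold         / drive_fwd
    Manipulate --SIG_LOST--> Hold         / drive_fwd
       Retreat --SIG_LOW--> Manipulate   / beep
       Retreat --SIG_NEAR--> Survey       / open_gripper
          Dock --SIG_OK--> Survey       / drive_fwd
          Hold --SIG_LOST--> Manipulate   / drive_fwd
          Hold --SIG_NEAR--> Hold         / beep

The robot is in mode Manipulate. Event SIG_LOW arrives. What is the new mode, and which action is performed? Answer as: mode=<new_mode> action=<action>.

current mode = Manipulate; filter table to that mode:
  (Manipulate, SIG_LOW) → (Dock, drive_fwd)  ← event matches
  (Manipulate, SIG_OK) → (Hold, beep)
  (Manipulate, SIG_NEAR) → (Dock, close_gripper)
  (Manipulate, SIG_LOST) → (Hold, drive_fwd)
event = SIG_LOW selects (Dock, drive_fwd)

mode=Dock action=drive_fwd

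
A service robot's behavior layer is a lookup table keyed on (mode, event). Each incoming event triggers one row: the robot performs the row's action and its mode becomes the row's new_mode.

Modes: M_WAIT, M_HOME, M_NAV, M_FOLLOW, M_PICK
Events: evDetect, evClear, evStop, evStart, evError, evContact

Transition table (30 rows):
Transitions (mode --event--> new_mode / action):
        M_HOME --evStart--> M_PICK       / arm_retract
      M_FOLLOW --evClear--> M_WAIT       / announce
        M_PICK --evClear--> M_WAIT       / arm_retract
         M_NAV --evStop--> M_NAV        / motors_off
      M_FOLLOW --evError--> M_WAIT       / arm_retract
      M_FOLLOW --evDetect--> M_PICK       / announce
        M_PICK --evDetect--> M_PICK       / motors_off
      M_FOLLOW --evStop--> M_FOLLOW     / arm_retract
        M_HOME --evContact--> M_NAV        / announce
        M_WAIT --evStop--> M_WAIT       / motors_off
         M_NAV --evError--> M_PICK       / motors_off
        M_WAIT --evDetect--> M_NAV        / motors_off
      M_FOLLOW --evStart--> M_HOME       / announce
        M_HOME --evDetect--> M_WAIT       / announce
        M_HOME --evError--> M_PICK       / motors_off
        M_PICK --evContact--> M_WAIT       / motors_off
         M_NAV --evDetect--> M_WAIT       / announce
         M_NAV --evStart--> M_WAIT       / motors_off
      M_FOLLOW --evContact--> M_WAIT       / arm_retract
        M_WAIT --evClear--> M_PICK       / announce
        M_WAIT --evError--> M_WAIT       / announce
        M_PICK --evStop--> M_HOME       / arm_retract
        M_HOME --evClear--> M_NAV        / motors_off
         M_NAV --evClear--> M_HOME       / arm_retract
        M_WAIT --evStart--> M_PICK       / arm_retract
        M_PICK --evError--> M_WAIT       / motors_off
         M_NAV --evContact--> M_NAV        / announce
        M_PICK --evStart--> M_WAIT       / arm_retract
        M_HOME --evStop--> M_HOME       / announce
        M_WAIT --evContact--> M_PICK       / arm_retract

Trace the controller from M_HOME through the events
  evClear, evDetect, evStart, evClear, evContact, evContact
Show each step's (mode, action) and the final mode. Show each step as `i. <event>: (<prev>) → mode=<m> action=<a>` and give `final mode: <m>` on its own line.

1. evClear: (M_HOME) → mode=M_NAV action=motors_off
2. evDetect: (M_NAV) → mode=M_WAIT action=announce
3. evStart: (M_WAIT) → mode=M_PICK action=arm_retract
4. evClear: (M_PICK) → mode=M_WAIT action=arm_retract
5. evContact: (M_WAIT) → mode=M_PICK action=arm_retract
6. evContact: (M_PICK) → mode=M_WAIT action=motors_off

final mode: M_WAIT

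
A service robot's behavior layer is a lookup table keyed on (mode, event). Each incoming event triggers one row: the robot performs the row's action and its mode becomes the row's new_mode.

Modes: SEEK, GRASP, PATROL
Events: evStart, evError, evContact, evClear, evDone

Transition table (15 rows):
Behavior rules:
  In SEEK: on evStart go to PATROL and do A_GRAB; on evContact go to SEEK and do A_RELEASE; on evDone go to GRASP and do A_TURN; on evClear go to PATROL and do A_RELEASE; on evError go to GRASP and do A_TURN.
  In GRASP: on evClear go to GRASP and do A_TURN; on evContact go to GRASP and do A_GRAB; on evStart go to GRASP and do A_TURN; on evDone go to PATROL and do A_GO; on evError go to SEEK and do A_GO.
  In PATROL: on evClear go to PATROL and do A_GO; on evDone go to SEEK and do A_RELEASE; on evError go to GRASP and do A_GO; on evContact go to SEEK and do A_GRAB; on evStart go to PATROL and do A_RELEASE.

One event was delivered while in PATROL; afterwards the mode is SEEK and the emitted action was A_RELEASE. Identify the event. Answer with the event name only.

evDone

try evStart: (PATROL, evStart) → (PATROL, A_RELEASE)
try evError: (PATROL, evError) → (GRASP, A_GO)
try evContact: (PATROL, evContact) → (SEEK, A_GRAB)
try evClear: (PATROL, evClear) → (PATROL, A_GO)
try evDone: (PATROL, evDone) → (SEEK, A_RELEASE)  ← matches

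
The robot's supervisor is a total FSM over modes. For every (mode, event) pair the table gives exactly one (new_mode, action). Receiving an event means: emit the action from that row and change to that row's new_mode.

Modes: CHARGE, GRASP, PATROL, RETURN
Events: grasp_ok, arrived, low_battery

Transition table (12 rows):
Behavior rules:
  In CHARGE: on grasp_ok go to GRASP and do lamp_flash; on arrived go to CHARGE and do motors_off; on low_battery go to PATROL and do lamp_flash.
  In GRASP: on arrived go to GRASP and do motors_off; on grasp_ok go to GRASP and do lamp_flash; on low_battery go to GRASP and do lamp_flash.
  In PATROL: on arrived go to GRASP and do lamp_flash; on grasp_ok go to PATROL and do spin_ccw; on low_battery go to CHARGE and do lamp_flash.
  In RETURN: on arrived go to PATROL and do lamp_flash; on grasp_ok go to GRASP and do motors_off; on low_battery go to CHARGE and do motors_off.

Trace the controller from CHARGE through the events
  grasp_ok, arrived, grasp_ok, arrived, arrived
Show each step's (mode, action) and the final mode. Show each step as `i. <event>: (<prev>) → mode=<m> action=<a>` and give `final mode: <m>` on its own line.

final mode: GRASP

1. grasp_ok: (CHARGE) → mode=GRASP action=lamp_flash
2. arrived: (GRASP) → mode=GRASP action=motors_off
3. grasp_ok: (GRASP) → mode=GRASP action=lamp_flash
4. arrived: (GRASP) → mode=GRASP action=motors_off
5. arrived: (GRASP) → mode=GRASP action=motors_off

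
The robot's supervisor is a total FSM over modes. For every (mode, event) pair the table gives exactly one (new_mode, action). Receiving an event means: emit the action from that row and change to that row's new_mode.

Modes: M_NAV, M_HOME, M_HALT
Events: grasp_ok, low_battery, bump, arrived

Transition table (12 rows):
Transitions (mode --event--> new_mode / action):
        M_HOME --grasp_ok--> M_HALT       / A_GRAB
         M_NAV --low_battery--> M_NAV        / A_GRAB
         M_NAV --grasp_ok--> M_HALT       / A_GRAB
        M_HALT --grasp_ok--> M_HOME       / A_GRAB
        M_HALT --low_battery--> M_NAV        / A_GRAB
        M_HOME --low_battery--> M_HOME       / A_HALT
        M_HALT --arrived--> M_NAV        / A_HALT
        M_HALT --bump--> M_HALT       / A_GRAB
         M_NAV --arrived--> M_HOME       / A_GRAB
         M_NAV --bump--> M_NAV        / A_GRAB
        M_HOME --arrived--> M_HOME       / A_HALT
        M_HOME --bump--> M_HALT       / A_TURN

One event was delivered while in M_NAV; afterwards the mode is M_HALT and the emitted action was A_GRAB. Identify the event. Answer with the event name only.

try grasp_ok: (M_NAV, grasp_ok) → (M_HALT, A_GRAB)  ← matches
try low_battery: (M_NAV, low_battery) → (M_NAV, A_GRAB)
try bump: (M_NAV, bump) → (M_NAV, A_GRAB)
try arrived: (M_NAV, arrived) → (M_HOME, A_GRAB)

grasp_ok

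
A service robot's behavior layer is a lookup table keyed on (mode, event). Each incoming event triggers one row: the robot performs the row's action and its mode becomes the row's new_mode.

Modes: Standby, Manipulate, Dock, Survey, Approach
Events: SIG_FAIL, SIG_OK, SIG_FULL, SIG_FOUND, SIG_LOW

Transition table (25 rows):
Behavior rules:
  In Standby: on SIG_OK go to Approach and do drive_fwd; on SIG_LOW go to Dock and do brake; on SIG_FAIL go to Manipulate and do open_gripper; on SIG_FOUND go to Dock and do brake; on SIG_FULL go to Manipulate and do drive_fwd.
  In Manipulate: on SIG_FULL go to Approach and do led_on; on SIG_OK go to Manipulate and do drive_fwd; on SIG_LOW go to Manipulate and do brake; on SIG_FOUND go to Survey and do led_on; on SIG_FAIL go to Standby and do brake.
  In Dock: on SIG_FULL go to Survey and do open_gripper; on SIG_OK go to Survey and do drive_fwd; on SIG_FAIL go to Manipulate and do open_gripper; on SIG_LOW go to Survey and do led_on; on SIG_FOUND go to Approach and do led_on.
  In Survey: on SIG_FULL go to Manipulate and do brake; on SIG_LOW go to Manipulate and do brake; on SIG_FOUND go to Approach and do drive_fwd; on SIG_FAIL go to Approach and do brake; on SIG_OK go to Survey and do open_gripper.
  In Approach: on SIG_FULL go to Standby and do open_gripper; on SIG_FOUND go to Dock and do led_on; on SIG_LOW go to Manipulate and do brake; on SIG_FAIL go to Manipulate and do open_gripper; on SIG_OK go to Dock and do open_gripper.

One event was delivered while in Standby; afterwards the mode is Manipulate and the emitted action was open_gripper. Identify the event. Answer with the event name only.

SIG_FAIL

try SIG_FAIL: (Standby, SIG_FAIL) → (Manipulate, open_gripper)  ← matches
try SIG_OK: (Standby, SIG_OK) → (Approach, drive_fwd)
try SIG_FULL: (Standby, SIG_FULL) → (Manipulate, drive_fwd)
try SIG_FOUND: (Standby, SIG_FOUND) → (Dock, brake)
try SIG_LOW: (Standby, SIG_LOW) → (Dock, brake)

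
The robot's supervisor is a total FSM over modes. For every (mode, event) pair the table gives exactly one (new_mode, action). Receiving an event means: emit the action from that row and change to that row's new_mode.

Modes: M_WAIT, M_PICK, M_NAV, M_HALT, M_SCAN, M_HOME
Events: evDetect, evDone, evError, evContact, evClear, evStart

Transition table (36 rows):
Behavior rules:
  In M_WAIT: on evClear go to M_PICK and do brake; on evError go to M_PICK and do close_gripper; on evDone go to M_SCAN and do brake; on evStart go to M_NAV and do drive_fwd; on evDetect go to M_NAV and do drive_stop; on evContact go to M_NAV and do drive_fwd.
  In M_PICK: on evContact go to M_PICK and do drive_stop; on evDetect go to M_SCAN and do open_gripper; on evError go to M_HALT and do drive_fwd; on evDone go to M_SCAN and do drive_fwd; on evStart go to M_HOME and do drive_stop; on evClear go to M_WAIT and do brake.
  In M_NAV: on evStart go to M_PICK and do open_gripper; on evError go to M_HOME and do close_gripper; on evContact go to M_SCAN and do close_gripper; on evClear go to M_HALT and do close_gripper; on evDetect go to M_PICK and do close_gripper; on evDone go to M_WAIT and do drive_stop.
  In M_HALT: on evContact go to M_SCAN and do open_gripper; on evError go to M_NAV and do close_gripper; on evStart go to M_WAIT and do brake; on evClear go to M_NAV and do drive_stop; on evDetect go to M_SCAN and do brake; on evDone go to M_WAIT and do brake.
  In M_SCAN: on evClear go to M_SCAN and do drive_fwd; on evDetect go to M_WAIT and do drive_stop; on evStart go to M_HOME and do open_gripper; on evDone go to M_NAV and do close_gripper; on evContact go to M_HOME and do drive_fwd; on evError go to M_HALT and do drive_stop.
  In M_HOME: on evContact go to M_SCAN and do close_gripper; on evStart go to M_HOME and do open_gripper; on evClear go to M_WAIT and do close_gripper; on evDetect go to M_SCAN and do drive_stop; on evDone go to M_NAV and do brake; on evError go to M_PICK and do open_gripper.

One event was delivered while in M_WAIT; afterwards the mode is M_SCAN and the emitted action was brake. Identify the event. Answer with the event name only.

evDone

try evDetect: (M_WAIT, evDetect) → (M_NAV, drive_stop)
try evDone: (M_WAIT, evDone) → (M_SCAN, brake)  ← matches
try evError: (M_WAIT, evError) → (M_PICK, close_gripper)
try evContact: (M_WAIT, evContact) → (M_NAV, drive_fwd)
try evClear: (M_WAIT, evClear) → (M_PICK, brake)
try evStart: (M_WAIT, evStart) → (M_NAV, drive_fwd)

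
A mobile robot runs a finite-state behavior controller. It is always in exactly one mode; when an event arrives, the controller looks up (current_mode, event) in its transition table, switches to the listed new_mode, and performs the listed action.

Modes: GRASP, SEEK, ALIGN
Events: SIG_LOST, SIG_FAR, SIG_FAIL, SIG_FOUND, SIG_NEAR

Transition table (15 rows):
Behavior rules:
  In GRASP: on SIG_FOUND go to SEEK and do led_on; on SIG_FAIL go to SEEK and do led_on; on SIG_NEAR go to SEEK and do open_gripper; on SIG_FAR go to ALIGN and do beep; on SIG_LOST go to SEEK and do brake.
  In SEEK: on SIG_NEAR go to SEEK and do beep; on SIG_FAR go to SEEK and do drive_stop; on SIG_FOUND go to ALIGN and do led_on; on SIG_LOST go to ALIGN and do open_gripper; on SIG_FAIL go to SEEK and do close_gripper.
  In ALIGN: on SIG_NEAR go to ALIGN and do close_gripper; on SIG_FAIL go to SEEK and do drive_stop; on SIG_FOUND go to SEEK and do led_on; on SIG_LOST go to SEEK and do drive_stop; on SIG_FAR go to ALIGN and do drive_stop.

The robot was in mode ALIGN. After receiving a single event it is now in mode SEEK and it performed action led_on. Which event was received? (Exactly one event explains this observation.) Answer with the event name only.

try SIG_LOST: (ALIGN, SIG_LOST) → (SEEK, drive_stop)
try SIG_FAR: (ALIGN, SIG_FAR) → (ALIGN, drive_stop)
try SIG_FAIL: (ALIGN, SIG_FAIL) → (SEEK, drive_stop)
try SIG_FOUND: (ALIGN, SIG_FOUND) → (SEEK, led_on)  ← matches
try SIG_NEAR: (ALIGN, SIG_NEAR) → (ALIGN, close_gripper)

SIG_FOUND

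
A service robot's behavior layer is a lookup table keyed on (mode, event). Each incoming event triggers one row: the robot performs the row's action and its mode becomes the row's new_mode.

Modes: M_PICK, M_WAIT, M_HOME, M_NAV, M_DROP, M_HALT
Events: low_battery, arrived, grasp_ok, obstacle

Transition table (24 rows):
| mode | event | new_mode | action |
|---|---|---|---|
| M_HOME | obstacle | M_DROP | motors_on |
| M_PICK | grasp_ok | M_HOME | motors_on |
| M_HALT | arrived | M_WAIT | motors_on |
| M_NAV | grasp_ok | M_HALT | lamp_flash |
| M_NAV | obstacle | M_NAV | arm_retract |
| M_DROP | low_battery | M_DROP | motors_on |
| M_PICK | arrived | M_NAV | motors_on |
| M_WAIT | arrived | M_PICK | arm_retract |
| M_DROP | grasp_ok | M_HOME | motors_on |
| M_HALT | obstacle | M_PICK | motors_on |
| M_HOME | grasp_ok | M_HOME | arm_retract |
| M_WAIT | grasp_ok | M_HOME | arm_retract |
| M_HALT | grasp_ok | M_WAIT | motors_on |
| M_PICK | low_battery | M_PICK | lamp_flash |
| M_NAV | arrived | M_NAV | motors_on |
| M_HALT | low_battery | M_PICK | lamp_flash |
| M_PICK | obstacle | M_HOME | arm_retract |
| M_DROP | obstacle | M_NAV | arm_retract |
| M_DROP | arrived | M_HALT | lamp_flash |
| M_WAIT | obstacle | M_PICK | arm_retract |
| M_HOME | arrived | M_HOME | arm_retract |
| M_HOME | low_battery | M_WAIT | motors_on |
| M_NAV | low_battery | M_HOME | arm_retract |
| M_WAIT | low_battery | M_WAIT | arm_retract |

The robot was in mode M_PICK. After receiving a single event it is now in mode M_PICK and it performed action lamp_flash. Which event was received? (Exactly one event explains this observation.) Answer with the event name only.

low_battery

try low_battery: (M_PICK, low_battery) → (M_PICK, lamp_flash)  ← matches
try arrived: (M_PICK, arrived) → (M_NAV, motors_on)
try grasp_ok: (M_PICK, grasp_ok) → (M_HOME, motors_on)
try obstacle: (M_PICK, obstacle) → (M_HOME, arm_retract)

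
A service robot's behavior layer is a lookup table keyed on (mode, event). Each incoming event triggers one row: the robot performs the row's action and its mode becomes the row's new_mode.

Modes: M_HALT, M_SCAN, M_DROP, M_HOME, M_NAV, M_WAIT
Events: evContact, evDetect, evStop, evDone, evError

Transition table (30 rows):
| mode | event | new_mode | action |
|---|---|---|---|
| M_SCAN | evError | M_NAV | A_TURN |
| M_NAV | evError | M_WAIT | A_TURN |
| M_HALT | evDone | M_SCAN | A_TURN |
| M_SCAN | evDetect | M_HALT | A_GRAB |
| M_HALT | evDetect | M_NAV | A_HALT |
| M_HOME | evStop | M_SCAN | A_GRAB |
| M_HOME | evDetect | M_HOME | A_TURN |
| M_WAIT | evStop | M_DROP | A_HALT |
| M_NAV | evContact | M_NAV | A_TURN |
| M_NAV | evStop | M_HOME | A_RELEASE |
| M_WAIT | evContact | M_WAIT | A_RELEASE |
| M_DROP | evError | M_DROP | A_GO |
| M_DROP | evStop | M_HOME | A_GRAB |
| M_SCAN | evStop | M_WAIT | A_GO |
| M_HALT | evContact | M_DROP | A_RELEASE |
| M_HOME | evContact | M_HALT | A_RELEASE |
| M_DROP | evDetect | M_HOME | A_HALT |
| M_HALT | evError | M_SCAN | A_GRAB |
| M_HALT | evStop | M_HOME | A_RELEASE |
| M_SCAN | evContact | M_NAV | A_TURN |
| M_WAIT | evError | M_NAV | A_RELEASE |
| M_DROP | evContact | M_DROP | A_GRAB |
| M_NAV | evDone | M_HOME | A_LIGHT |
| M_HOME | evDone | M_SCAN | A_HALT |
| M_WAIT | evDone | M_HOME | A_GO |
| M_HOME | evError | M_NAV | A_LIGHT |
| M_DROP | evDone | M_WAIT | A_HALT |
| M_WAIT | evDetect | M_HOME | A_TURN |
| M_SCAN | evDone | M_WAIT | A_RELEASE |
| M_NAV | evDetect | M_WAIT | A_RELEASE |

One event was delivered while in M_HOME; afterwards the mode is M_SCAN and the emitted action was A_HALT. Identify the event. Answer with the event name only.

try evContact: (M_HOME, evContact) → (M_HALT, A_RELEASE)
try evDetect: (M_HOME, evDetect) → (M_HOME, A_TURN)
try evStop: (M_HOME, evStop) → (M_SCAN, A_GRAB)
try evDone: (M_HOME, evDone) → (M_SCAN, A_HALT)  ← matches
try evError: (M_HOME, evError) → (M_NAV, A_LIGHT)

evDone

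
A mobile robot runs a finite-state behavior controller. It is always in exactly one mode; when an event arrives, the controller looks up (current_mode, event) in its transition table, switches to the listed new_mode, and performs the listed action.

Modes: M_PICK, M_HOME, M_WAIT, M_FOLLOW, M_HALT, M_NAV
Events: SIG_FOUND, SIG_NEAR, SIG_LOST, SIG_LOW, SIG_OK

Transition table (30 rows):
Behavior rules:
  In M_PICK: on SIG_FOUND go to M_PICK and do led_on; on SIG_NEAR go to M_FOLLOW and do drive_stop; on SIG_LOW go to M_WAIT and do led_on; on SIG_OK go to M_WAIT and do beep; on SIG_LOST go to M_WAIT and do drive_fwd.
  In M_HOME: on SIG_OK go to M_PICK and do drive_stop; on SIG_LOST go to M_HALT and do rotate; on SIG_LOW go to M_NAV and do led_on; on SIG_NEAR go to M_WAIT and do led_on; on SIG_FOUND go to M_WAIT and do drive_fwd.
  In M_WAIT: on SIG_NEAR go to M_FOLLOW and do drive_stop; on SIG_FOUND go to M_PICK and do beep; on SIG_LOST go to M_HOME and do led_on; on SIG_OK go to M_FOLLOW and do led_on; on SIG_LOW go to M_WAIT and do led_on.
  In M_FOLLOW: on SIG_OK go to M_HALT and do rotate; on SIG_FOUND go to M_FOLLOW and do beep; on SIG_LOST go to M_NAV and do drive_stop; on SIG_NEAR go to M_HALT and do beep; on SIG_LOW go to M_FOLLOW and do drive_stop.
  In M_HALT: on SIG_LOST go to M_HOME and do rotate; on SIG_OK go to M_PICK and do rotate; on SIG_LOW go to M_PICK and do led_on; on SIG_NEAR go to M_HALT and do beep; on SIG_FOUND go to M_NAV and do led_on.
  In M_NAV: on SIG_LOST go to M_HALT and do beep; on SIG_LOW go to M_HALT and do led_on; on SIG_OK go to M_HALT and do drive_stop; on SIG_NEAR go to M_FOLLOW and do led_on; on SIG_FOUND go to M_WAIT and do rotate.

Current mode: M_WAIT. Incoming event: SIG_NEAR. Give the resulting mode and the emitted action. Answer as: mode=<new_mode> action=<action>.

mode=M_FOLLOW action=drive_stop

current mode = M_WAIT; filter table to that mode:
  (M_WAIT, SIG_NEAR) → (M_FOLLOW, drive_stop)  ← event matches
  (M_WAIT, SIG_FOUND) → (M_PICK, beep)
  (M_WAIT, SIG_LOST) → (M_HOME, led_on)
  (M_WAIT, SIG_OK) → (M_FOLLOW, led_on)
  (M_WAIT, SIG_LOW) → (M_WAIT, led_on)
event = SIG_NEAR selects (M_FOLLOW, drive_stop)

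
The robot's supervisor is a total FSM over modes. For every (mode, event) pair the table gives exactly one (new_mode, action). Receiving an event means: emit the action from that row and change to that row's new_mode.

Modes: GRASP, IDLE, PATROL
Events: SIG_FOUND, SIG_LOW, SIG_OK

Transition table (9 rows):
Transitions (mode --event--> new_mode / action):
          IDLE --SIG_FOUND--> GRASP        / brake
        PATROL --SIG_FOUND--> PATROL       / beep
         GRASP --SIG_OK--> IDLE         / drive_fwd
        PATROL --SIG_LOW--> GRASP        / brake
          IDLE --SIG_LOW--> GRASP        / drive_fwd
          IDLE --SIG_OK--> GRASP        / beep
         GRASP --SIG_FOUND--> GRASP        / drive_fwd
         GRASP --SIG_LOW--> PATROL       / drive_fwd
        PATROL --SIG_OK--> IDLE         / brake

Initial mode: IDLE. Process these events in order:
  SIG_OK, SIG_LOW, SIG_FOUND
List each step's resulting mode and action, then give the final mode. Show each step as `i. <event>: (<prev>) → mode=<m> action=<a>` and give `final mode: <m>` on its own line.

final mode: PATROL

1. SIG_OK: (IDLE) → mode=GRASP action=beep
2. SIG_LOW: (GRASP) → mode=PATROL action=drive_fwd
3. SIG_FOUND: (PATROL) → mode=PATROL action=beep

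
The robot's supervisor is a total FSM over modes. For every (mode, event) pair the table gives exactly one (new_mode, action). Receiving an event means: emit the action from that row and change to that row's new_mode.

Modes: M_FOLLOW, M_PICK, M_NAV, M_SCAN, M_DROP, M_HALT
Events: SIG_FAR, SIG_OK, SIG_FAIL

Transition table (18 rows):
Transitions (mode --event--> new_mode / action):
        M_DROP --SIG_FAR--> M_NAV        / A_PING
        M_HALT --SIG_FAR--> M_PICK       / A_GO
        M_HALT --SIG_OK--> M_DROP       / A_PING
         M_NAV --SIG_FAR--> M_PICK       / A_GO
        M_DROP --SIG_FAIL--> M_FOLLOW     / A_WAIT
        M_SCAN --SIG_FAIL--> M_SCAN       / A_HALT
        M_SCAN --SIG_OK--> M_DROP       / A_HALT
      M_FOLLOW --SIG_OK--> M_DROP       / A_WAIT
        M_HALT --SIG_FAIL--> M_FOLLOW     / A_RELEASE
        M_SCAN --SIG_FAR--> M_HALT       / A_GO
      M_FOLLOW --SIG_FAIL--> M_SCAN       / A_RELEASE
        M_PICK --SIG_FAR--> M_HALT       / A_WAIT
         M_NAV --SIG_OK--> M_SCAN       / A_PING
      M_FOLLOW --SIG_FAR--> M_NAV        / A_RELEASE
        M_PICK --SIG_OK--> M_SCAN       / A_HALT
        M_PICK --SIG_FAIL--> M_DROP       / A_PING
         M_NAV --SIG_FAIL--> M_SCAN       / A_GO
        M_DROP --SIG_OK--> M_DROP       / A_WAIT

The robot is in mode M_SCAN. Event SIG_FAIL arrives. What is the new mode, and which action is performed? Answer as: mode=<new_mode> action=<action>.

mode=M_SCAN action=A_HALT

current mode = M_SCAN; filter table to that mode:
  (M_SCAN, SIG_FAIL) → (M_SCAN, A_HALT)  ← event matches
  (M_SCAN, SIG_OK) → (M_DROP, A_HALT)
  (M_SCAN, SIG_FAR) → (M_HALT, A_GO)
event = SIG_FAIL selects (M_SCAN, A_HALT)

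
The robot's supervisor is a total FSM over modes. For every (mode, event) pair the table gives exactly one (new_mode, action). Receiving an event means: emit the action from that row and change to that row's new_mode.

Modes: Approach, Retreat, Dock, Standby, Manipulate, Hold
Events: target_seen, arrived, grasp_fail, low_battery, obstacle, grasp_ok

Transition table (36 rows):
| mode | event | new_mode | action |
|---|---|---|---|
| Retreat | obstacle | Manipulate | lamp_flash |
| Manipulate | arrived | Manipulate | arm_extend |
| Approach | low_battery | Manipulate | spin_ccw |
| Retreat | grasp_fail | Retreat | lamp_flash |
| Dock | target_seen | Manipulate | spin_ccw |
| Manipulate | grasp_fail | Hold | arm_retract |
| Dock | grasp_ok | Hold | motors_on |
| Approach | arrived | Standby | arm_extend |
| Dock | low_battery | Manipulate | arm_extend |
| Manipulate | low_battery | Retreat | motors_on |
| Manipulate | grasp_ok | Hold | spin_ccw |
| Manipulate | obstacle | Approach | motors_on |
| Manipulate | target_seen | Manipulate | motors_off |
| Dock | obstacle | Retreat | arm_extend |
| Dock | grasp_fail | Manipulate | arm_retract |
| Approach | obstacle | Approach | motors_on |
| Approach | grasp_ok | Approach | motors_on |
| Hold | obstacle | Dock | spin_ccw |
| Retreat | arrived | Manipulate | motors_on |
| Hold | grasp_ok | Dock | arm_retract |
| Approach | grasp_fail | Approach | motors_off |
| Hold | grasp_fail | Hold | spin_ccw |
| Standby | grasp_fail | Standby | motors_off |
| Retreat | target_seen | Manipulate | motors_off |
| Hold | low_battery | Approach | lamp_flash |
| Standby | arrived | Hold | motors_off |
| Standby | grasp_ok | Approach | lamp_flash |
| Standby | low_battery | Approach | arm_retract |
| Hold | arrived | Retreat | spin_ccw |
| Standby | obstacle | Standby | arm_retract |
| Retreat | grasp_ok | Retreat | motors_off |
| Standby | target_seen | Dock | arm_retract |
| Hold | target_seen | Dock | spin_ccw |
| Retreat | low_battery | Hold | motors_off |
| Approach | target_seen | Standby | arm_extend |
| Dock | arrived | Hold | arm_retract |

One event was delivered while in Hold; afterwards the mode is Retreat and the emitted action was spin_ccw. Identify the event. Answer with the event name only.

try target_seen: (Hold, target_seen) → (Dock, spin_ccw)
try arrived: (Hold, arrived) → (Retreat, spin_ccw)  ← matches
try grasp_fail: (Hold, grasp_fail) → (Hold, spin_ccw)
try low_battery: (Hold, low_battery) → (Approach, lamp_flash)
try obstacle: (Hold, obstacle) → (Dock, spin_ccw)
try grasp_ok: (Hold, grasp_ok) → (Dock, arm_retract)

arrived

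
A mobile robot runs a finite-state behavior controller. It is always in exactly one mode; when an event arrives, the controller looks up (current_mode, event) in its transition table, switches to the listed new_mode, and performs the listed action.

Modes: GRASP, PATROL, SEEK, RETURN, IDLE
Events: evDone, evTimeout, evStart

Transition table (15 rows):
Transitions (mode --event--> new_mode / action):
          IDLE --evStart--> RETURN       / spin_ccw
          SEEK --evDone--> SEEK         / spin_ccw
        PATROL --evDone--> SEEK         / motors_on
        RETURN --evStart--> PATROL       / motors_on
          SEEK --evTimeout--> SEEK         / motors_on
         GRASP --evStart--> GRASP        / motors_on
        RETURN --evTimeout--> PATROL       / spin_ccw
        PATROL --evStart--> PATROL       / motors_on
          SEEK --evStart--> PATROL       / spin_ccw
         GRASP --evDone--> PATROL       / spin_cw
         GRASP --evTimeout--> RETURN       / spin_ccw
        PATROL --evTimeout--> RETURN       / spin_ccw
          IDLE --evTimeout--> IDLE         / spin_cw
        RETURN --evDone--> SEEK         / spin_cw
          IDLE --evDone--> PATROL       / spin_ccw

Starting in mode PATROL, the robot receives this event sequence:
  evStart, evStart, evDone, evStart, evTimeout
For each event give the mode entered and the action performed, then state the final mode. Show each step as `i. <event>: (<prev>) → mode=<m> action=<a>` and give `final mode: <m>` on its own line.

1. evStart: (PATROL) → mode=PATROL action=motors_on
2. evStart: (PATROL) → mode=PATROL action=motors_on
3. evDone: (PATROL) → mode=SEEK action=motors_on
4. evStart: (SEEK) → mode=PATROL action=spin_ccw
5. evTimeout: (PATROL) → mode=RETURN action=spin_ccw

final mode: RETURN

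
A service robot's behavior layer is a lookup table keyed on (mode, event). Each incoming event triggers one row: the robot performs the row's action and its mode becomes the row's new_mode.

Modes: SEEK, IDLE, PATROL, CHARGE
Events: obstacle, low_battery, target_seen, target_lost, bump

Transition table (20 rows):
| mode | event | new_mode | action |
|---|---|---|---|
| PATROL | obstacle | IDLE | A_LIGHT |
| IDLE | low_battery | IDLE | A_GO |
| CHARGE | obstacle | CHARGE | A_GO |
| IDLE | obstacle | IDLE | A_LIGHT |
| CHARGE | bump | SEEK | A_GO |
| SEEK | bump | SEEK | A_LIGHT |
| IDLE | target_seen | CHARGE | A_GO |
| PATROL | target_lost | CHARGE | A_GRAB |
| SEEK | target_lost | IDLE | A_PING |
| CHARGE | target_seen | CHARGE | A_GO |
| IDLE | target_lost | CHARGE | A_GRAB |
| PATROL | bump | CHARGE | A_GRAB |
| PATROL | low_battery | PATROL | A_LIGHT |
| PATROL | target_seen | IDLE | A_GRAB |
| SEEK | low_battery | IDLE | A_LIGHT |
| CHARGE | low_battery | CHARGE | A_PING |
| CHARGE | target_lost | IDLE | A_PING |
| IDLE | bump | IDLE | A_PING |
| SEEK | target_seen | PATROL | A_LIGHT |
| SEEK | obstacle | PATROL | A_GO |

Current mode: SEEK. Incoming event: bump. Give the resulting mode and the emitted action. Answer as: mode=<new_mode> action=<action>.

mode=SEEK action=A_LIGHT

current mode = SEEK; filter table to that mode:
  (SEEK, bump) → (SEEK, A_LIGHT)  ← event matches
  (SEEK, target_lost) → (IDLE, A_PING)
  (SEEK, low_battery) → (IDLE, A_LIGHT)
  (SEEK, target_seen) → (PATROL, A_LIGHT)
  (SEEK, obstacle) → (PATROL, A_GO)
event = bump selects (SEEK, A_LIGHT)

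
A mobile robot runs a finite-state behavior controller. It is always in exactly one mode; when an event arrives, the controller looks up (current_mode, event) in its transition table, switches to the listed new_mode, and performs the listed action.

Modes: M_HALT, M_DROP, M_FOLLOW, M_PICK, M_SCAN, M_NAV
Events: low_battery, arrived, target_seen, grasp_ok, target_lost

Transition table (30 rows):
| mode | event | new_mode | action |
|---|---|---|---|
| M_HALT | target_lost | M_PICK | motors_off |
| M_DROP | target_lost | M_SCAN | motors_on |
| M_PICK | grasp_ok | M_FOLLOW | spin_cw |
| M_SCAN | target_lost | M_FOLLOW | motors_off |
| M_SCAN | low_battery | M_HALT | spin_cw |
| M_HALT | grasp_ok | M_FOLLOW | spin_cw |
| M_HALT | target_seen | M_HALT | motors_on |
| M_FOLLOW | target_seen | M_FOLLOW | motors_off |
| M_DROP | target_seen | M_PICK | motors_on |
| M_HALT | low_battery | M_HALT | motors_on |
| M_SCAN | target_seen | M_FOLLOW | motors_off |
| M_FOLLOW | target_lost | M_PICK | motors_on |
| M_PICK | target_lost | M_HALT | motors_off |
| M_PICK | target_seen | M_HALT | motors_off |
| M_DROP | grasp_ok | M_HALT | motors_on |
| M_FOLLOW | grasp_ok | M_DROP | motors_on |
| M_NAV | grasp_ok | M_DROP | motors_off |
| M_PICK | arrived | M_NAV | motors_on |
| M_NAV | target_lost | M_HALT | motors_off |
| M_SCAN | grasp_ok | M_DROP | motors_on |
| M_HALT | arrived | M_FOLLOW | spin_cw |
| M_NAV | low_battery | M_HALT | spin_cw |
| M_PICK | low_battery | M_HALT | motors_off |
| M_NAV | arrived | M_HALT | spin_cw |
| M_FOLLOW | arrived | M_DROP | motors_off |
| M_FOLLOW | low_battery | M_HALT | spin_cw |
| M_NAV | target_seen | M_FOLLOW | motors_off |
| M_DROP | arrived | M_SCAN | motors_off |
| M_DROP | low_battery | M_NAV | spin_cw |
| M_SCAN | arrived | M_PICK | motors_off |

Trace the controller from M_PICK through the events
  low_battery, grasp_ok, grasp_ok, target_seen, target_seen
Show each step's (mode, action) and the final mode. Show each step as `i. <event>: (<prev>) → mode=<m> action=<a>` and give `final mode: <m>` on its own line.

final mode: M_HALT

1. low_battery: (M_PICK) → mode=M_HALT action=motors_off
2. grasp_ok: (M_HALT) → mode=M_FOLLOW action=spin_cw
3. grasp_ok: (M_FOLLOW) → mode=M_DROP action=motors_on
4. target_seen: (M_DROP) → mode=M_PICK action=motors_on
5. target_seen: (M_PICK) → mode=M_HALT action=motors_off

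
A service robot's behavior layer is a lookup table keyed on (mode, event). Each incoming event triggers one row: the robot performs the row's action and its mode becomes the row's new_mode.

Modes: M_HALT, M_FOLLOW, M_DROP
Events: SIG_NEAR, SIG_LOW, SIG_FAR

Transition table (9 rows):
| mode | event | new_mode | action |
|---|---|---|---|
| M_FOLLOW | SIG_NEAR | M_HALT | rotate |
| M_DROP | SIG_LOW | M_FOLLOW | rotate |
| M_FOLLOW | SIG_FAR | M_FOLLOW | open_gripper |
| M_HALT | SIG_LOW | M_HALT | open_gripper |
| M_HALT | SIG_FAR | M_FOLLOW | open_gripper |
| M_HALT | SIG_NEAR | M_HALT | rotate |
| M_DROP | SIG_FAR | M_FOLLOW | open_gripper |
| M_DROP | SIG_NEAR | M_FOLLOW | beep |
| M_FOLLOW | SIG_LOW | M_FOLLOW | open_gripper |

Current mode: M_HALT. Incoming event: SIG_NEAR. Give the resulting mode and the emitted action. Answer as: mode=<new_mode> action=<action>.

current mode = M_HALT; filter table to that mode:
  (M_HALT, SIG_LOW) → (M_HALT, open_gripper)
  (M_HALT, SIG_FAR) → (M_FOLLOW, open_gripper)
  (M_HALT, SIG_NEAR) → (M_HALT, rotate)  ← event matches
event = SIG_NEAR selects (M_HALT, rotate)

mode=M_HALT action=rotate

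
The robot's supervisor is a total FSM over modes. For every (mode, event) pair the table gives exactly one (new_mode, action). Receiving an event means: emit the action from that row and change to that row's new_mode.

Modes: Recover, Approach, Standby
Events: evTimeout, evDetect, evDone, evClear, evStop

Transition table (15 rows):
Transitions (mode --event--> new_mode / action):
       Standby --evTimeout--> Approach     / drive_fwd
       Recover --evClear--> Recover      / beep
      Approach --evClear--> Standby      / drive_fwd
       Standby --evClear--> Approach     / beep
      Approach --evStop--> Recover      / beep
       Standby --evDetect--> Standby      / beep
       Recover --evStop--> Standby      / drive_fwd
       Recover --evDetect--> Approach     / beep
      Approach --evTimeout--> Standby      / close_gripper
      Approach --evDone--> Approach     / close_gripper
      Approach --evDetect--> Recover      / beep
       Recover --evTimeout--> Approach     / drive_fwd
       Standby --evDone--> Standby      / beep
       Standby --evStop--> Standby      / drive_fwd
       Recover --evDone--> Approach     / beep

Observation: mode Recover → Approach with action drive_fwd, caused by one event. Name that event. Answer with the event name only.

try evTimeout: (Recover, evTimeout) → (Approach, drive_fwd)  ← matches
try evDetect: (Recover, evDetect) → (Approach, beep)
try evDone: (Recover, evDone) → (Approach, beep)
try evClear: (Recover, evClear) → (Recover, beep)
try evStop: (Recover, evStop) → (Standby, drive_fwd)

evTimeout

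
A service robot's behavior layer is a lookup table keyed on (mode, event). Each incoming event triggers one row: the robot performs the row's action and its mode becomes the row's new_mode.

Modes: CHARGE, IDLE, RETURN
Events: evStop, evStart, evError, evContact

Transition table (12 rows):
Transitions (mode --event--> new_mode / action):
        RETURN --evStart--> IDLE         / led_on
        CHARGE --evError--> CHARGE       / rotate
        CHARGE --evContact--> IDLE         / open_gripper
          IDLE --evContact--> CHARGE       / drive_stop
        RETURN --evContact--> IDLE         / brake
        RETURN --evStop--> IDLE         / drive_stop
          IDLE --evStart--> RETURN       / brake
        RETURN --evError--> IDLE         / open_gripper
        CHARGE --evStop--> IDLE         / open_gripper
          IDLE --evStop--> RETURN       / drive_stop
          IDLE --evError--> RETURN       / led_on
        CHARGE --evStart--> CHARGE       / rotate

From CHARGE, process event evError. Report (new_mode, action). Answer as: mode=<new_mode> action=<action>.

mode=CHARGE action=rotate

current mode = CHARGE; filter table to that mode:
  (CHARGE, evError) → (CHARGE, rotate)  ← event matches
  (CHARGE, evContact) → (IDLE, open_gripper)
  (CHARGE, evStop) → (IDLE, open_gripper)
  (CHARGE, evStart) → (CHARGE, rotate)
event = evError selects (CHARGE, rotate)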